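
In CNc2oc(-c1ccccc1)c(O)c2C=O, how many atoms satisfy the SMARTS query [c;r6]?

6

The query [c;r6] means: aromatic carbon that belongs to a six-membered ring.
Check the 16 heavy atoms by environment: 1× o (aromatic, in 5-ring) → no; 4× c (aromatic, in 5-ring) → no; 6× c (aromatic, in 6-ring) → match; 1× N (acyclic) → no; 2× C (acyclic) → no; 2× O (acyclic) → no.
That gives 6 matching atoms.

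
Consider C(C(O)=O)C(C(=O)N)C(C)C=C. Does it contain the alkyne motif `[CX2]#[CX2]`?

No

The pattern [CX2]#[CX2] describes a carbon-carbon triple bond — an alkyne.
The closest candidate here is a vinyl group (-CH=CH2), but the C=C is a double bond; both carbons are CX3, not CX2. No other fragment satisfies the full query, so there is no match.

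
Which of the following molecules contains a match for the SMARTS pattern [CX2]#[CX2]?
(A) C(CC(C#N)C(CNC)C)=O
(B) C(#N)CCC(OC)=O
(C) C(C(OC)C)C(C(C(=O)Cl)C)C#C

[CX2]#[CX2] describes a carbon-carbon triple bond (an alkyne).
(A) has a nitrile (-C#N) but the triple bond is C#N, not C#C.
(B) has a nitrile (-C#N) but the triple bond is C#N, not C#C.
(C) contains an ethynyl group (-C#CH), which satisfies every atom and bond constraint.
So the answer is (C).

C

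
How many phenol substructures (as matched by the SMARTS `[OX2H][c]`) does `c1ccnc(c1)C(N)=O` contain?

0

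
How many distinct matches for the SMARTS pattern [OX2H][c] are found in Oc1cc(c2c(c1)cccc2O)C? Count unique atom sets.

[OX2H][c] is the SMARTS for a phenol: a hydroxyl oxygen attached to an aromatic carbon.
The molecule carries 2 separate instances of a hydroxyl group (-OH) meeting every constraint; each maps to a distinct set of atoms, giving 2 matches.

2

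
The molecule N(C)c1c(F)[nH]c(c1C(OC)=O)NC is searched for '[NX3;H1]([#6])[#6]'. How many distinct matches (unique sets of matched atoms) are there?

[NX3;H1]([#6])[#6] is the SMARTS for a secondary amine: a trivalent nitrogen with one H, bonded to two carbons.
The molecule carries 2 separate instances of an N-methylamino group (-NHCH3) meeting every constraint; each maps to a distinct set of atoms, giving 2 matches.

2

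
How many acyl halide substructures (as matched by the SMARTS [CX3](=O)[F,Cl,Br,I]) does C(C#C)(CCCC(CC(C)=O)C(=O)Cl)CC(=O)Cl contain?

[CX3](=O)[F,Cl,Br,I] is the SMARTS for an acyl halide: a carbonyl carbon bonded to a halogen.
The molecule carries 2 separate instances of an acyl chloride (-C(=O)Cl) meeting every constraint; each maps to a distinct set of atoms, giving 2 matches.

2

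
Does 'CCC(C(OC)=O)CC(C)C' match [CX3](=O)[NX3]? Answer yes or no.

No

The pattern [CX3](=O)[NX3] describes a carbonyl carbon bonded to a trivalent nitrogen — an amide.
The closest candidate here is a methyl-ester group (-C(=O)OCH3), but the carbonyl is bonded to O, not to an NX3 nitrogen. No other fragment satisfies the full query, so there is no match.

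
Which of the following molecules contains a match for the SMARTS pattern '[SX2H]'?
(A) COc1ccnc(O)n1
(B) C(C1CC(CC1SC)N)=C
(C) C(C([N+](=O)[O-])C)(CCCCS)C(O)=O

[SX2H] describes an aliphatic sulfur with two connections, one being H (a thiol).
(A) has a hydroxyl group (-OH) but it is an -OH, not an -SH.
(B) has a methylthio ether (-SCH3) but the sulfur has H0 (bonded to two carbons), not H1.
(C) contains a thiol (-SH), which satisfies every atom and bond constraint.
So the answer is (C).

C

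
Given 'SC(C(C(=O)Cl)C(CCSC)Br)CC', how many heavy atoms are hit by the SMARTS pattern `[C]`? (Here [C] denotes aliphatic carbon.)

The query [C] means: uppercase C matches aliphatic (non-aromatic) carbon only.
Check the 14 heavy atoms by environment: 9× C → match; 1× O → no; 1× Cl → no; 2× S → no; 1× Br → no.
That gives 9 matching atoms.

9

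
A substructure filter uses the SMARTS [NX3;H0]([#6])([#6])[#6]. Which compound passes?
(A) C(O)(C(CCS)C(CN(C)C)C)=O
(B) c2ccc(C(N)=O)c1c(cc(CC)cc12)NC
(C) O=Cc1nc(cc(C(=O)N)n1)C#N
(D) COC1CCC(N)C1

A

[NX3;H0]([#6])([#6])[#6] describes a trivalent nitrogen with no H, bonded to three carbons (a tertiary amine).
(A) contains a dimethylamino group (-N(CH3)2), which satisfies every atom and bond constraint.
(B) has a primary amide (-C(=O)NH2) but the amide nitrogen has H2 and only one carbon neighbour.
(C) has a primary amide (-C(=O)NH2) but the amide nitrogen has H2 and only one carbon neighbour.
(D) has a primary amino group (-NH2) but the nitrogen has H2, not H0 with three carbons.
So the answer is (A).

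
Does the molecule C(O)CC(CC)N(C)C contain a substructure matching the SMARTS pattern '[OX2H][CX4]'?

The pattern [OX2H][CX4] describes a hydroxyl oxygen bound to an sp3 (X4) carbon — an aliphatic alcohol.
The molecule carries a hydroxyl group (-OH), whose atoms satisfy every constraint of the query, so the pattern matches.

Yes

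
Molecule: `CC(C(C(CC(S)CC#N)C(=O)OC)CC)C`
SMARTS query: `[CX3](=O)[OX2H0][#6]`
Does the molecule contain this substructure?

Yes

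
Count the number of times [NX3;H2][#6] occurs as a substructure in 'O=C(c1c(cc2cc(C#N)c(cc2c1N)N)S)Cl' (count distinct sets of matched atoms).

2

[NX3;H2][#6] is the SMARTS for a primary amine: a trivalent nitrogen with two H attached to carbon.
The molecule carries 2 separate instances of a primary amino group (-NH2) meeting every constraint; each maps to a distinct set of atoms, giving 2 matches.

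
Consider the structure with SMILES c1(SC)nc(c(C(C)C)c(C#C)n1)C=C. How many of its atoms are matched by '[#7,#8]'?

2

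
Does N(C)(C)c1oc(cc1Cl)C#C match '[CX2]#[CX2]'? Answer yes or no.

The pattern [CX2]#[CX2] describes a carbon-carbon triple bond — an alkyne.
The molecule carries an ethynyl group (-C#CH), whose atoms satisfy every constraint of the query, so the pattern matches.

Yes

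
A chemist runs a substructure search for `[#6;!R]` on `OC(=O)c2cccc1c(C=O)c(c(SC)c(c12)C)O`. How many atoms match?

Check the 19 heavy atoms by environment: 10× c (aromatic, in 6-ring) → no; 4× C (acyclic) → match; 4× O (acyclic) → no; 1× S (acyclic) → no.
That gives 4 matching atoms.

4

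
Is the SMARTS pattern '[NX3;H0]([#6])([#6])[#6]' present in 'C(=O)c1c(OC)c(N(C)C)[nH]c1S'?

Yes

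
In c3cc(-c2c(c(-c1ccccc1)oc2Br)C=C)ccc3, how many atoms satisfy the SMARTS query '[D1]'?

2

The query [D1] means: atom with exactly one heavy-atom neighbour (degree 1).
Check the 20 heavy atoms by environment: 1× o (aromatic, D2) → no; 6× c (aromatic, D3) → no; 1× C (D2) → no; 1× C (D1) → match; 1× Br (D1) → match; 10× c (aromatic, D2) → no.
Summing the matching environments: 1 + 1 = 2 matching atoms.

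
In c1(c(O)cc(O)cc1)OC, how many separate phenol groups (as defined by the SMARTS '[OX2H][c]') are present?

2

[OX2H][c] is the SMARTS for a phenol: a hydroxyl oxygen attached to an aromatic carbon.
The molecule carries 2 separate instances of a hydroxyl group (-OH) meeting every constraint; each maps to a distinct set of atoms, giving 2 matches.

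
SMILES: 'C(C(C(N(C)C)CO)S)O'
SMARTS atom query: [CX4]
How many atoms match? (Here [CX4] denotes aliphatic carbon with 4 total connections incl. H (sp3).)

6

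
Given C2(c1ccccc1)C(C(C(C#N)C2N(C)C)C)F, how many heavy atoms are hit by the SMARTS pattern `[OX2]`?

The query [OX2] means: aliphatic oxygen with two total connections — ether, hydroxyl, or ester single-bond O.
Check the 18 heavy atoms by environment: 8× C (X4) → no; 1× N (X3) → no; 1× C (X2) → no; 1× N (X1) → no; 6× c (aromatic, X3) → no; 1× F (X1) → no.
No environment satisfies the query, so 0 matching atoms.

0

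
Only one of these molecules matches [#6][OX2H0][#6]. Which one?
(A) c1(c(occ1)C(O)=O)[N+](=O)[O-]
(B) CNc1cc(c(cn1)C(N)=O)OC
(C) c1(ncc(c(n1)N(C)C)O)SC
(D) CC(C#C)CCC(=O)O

B

[#6][OX2H0][#6] describes an aliphatic oxygen bridging two carbons with no H on the oxygen (an ether).
(A) has a carboxylic acid group (-C(=O)OH) but the -OH oxygen has H1; the =O is OX1, not OX2.
(B) contains a methoxy ether (-OCH3), which satisfies every atom and bond constraint.
(C) has a hydroxyl group (-OH) but the oxygen has H1, not H0 bridging two carbons.
(D) has a carboxylic acid group (-C(=O)OH) but the -OH oxygen has H1; the =O is OX1, not OX2.
So the answer is (B).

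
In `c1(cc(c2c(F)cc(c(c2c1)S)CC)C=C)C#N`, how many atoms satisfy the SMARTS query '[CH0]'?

1

Check the 18 heavy atoms by environment: 7× c (aromatic, H0) → no; 3× c (aromatic, H1) → no; 1× F (H0) → no; 1× S (H1) → no; 2× C (H2) → no; 1× C (H3) → no; 1× C (H0) → match; 1× N (H0) → no; 1× C (H1) → no.
That gives 1 matching atom.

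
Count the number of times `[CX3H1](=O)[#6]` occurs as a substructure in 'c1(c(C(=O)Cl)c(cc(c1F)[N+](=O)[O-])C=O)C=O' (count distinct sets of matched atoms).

2

[CX3H1](=O)[#6] is the SMARTS for an aldehyde: an sp2 carbon with one H, double-bonded to O and single-bonded to carbon.
The molecule carries 2 separate instances of an aldehyde (-CHO) meeting every constraint; each maps to a distinct set of atoms, giving 2 matches.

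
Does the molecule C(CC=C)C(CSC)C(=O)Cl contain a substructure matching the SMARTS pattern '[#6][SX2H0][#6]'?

The pattern [#6][SX2H0][#6] describes an aliphatic sulfur bridging two carbons with no H on the sulfur — a thioether.
The molecule carries a methylthio ether (-SCH3), whose atoms satisfy every constraint of the query, so the pattern matches.

Yes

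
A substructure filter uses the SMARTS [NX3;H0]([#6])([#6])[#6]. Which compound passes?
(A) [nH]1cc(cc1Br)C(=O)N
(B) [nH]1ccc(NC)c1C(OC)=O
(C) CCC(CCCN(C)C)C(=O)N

C

[NX3;H0]([#6])([#6])[#6] describes a trivalent nitrogen with no H, bonded to three carbons (a tertiary amine).
(A) has a primary amide (-C(=O)NH2) but the amide nitrogen has H2 and only one carbon neighbour.
(B) has an N-methylamino group (-NHCH3) but the nitrogen still has one H (H1), not H0.
(C) contains a dimethylamino group (-N(CH3)2), which satisfies every atom and bond constraint.
So the answer is (C).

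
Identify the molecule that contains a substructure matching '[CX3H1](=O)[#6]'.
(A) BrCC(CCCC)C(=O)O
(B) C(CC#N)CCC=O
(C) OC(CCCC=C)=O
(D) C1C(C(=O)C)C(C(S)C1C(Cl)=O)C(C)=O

B

[CX3H1](=O)[#6] describes an sp2 carbon with one H, double-bonded to O and single-bonded to carbon (an aldehyde).
(A) has a carboxylic acid group (-C(=O)OH) but the carbonyl carbon has H0 and is bonded to O, not H1.
(B) contains an aldehyde (-CHO), which satisfies every atom and bond constraint.
(C) has a carboxylic acid group (-C(=O)OH) but the carbonyl carbon has H0 and is bonded to O, not H1.
(D) has an acetyl/ketone group (-C(=O)CH3) but the carbonyl carbon has H0 (two carbon neighbours), not H1.
So the answer is (B).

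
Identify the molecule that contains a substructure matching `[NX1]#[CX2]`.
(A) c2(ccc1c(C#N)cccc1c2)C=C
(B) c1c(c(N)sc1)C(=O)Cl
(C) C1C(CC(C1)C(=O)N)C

A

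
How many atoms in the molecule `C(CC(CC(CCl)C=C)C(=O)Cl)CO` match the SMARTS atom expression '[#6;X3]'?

The query [#6;X3] means: any carbon (aromatic or not) with three total connections.
Check the 14 heavy atoms by environment: 7× C (X4) → no; 3× C (X3) → match; 2× Cl (X1) → no; 1× O (X1) → no; 1× O (X2) → no.
That gives 3 matching atoms.

3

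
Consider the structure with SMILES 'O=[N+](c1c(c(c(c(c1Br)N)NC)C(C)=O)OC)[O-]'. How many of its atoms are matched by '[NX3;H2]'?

1

The query [NX3;H2] means: aliphatic N with 3 total connections, two of them H — an -NH2 nitrogen (amine or amide).
Check the 18 heavy atoms by environment: 6× c (aromatic, H0, X3) → no; 1× O (H0, X2) → no; 3× C (H3, X4) → no; 1× Br (H0, X1) → no; 1× N (H1, X3) → no; 1× N (charge +1, H0, X3) → no; 1× O (charge -1, H0, X1) → no; 2× O (H0, X1) → no; 1× C (H0, X3) → no; 1× N (H2, X3) → match.
That gives 1 matching atom.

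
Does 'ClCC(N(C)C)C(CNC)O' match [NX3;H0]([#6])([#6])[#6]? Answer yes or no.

The pattern [NX3;H0]([#6])([#6])[#6] describes a trivalent nitrogen with no H, bonded to three carbons — a tertiary amine.
The molecule carries a dimethylamino group (-N(CH3)2), whose atoms satisfy every constraint of the query, so the pattern matches.

Yes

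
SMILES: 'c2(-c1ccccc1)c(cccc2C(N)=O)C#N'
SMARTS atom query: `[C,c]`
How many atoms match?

14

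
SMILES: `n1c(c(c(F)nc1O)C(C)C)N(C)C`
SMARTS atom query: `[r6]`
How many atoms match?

6

The query [r6] means: r6 matches atoms in a six-membered ring.
Check the 14 heavy atoms by environment: 2× n (aromatic, in 6-ring) → match; 4× c (aromatic, in 6-ring) → match; 5× C (acyclic) → no; 1× O (acyclic) → no; 1× F (acyclic) → no; 1× N (acyclic) → no.
Summing the matching environments: 2 + 4 = 6 matching atoms.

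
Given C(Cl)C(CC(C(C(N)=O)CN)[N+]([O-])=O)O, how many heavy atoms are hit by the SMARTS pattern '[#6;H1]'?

Check the 15 heavy atoms by environment: 3× C (H2) → no; 3× C (H1) → match; 1× O (H1) → no; 1× C (H0) → no; 2× O (H0) → no; 2× N (H2) → no; 1× Cl (H0) → no; 1× N (charge +1, H0) → no; 1× O (charge -1, H0) → no.
That gives 3 matching atoms.

3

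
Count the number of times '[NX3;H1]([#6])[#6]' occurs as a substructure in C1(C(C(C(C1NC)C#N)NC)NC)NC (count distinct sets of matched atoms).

4

[NX3;H1]([#6])[#6] is the SMARTS for a secondary amine: a trivalent nitrogen with one H, bonded to two carbons.
The molecule carries 4 separate instances of an N-methylamino group (-NHCH3) meeting every constraint; each maps to a distinct set of atoms, giving 4 matches.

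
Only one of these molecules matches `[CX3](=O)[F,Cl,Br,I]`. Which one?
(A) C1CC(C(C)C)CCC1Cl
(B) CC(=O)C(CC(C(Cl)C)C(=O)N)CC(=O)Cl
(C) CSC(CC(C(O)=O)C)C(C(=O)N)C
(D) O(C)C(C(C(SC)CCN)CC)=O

B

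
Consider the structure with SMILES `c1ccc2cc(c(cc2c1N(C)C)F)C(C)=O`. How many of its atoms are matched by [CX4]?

Check the 17 heavy atoms by environment: 10× c (aromatic, X3) → no; 1× F (X1) → no; 1× C (X3) → no; 1× O (X1) → no; 3× C (X4) → match; 1× N (X3) → no.
That gives 3 matching atoms.

3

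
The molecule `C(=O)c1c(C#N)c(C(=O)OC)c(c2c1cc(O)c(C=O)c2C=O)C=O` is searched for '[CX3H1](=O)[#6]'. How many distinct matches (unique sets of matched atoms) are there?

[CX3H1](=O)[#6] is the SMARTS for an aldehyde: an sp2 carbon with one H, double-bonded to O and single-bonded to carbon.
The molecule carries 4 separate instances of an aldehyde (-CHO) meeting every constraint; each maps to a distinct set of atoms, giving 4 matches.

4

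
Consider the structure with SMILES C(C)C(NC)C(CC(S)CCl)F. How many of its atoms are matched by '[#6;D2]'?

3

The query [#6;D2] means: any carbon bonded to exactly two heavy atoms.
Check the 12 heavy atoms by environment: 2× C (D1) → no; 3× C (D2) → match; 3× C (D3) → no; 1× S (D1) → no; 1× F (D1) → no; 1× N (D2) → no; 1× Cl (D1) → no.
That gives 3 matching atoms.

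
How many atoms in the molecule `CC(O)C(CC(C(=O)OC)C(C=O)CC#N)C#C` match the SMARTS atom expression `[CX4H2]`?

Check the 18 heavy atoms by environment: 2× C (H2, X4) → match; 4× C (H1, X4) → no; 2× C (H3, X4) → no; 1× C (H0, X3) → no; 2× O (H0, X1) → no; 1× O (H0, X2) → no; 2× C (H0, X2) → no; 1× C (H1, X2) → no; 1× O (H1, X2) → no; 1× N (H0, X1) → no; 1× C (H1, X3) → no.
That gives 2 matching atoms.

2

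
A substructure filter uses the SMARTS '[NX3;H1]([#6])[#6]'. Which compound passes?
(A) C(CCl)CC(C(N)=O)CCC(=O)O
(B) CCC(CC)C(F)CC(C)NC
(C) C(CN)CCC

B

[NX3;H1]([#6])[#6] describes a trivalent nitrogen with one H, bonded to two carbons (a secondary amine).
(A) has a primary amide (-C(=O)NH2) but the -C(=O)NH2 nitrogen has H2, not H1.
(B) contains an N-methylamino group (-NHCH3), which satisfies every atom and bond constraint.
(C) has a primary amino group (-NH2) but the nitrogen has H2 and only one carbon neighbour.
So the answer is (B).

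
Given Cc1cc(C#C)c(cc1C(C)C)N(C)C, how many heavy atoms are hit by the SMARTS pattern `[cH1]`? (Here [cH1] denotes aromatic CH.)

2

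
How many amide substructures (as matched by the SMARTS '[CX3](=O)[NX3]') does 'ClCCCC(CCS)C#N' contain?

0

[CX3](=O)[NX3] is the SMARTS for an amide: a carbonyl carbon bonded to a trivalent nitrogen.
The molecule has a nitrile (-C#N), but the nitrile N is NX1 (triple-bonded), not NX3; nothing else fits, so there are 0 matches.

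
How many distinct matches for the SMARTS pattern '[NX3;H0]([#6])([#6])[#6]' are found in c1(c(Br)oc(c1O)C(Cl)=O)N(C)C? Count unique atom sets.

1

[NX3;H0]([#6])([#6])[#6] is the SMARTS for a tertiary amine: a trivalent nitrogen with no H, bonded to three carbons.
Exactly one fragment in the molecule meets all constraints, giving 1 match.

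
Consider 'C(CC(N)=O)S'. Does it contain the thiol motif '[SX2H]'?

The pattern [SX2H] describes an aliphatic sulfur with two connections, one being H — a thiol.
The molecule carries a thiol (-SH), whose atoms satisfy every constraint of the query, so the pattern matches.

Yes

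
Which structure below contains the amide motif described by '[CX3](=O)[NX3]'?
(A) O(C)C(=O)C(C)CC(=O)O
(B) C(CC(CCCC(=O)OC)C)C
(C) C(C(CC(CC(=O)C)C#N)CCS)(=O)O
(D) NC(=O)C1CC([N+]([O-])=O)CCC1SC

D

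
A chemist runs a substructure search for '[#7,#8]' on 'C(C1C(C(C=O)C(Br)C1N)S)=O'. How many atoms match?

3

Check the 12 heavy atoms by environment: 7× C → no; 2× O → match; 1× Br → no; 1× N → match; 1× S → no.
Summing the matching environments: 2 + 1 = 3 matching atoms.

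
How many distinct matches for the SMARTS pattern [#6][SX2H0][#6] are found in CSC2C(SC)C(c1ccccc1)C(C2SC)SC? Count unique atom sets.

[#6][SX2H0][#6] is the SMARTS for a thioether: an aliphatic sulfur bridging two carbons with no H on the sulfur.
The molecule carries 4 separate instances of a methylthio ether (-SCH3) meeting every constraint; each maps to a distinct set of atoms, giving 4 matches.

4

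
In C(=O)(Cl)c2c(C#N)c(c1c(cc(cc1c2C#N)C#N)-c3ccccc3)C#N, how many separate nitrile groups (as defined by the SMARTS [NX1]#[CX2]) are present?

[NX1]#[CX2] is the SMARTS for a nitrile: a nitrogen triple-bonded to a two-connected carbon.
The molecule carries 4 separate instances of a nitrile (-C#N) meeting every constraint; each maps to a distinct set of atoms, giving 4 matches.

4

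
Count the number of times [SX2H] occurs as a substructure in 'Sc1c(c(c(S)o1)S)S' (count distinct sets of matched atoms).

[SX2H] is the SMARTS for a thiol: an aliphatic sulfur with two connections, one being H.
The molecule carries 4 separate instances of a thiol (-SH) meeting every constraint; each maps to a distinct set of atoms, giving 4 matches.

4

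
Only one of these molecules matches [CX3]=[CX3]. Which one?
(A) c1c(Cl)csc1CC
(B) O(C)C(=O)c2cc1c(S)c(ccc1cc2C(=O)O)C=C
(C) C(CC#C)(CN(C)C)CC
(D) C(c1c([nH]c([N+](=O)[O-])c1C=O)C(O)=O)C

B

[CX3]=[CX3] describes a non-aromatic C=C double bond between two sp2 carbons (an alkene).
(A) has an ethyl group (-CH2CH3) but its C-C bond is a single bond between CX4 carbons, not CX3=CX3.
(B) contains a vinyl group (-CH=CH2), which satisfies every atom and bond constraint.
(C) has an ethyl group (-CH2CH3) but its C-C bond is a single bond between CX4 carbons, not CX3=CX3.
(D) has an ethyl group (-CH2CH3) but its C-C bond is a single bond between CX4 carbons, not CX3=CX3.
So the answer is (B).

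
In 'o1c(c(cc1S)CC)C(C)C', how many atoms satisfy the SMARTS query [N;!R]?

0

The query [N;!R] means: aliphatic nitrogen not in a ring.
Check the 11 heavy atoms by environment: 1× o (aromatic, in 5-ring) → no; 4× c (aromatic, in 5-ring) → no; 1× S (acyclic) → no; 5× C (acyclic) → no.
No environment satisfies the query, so 0 matching atoms.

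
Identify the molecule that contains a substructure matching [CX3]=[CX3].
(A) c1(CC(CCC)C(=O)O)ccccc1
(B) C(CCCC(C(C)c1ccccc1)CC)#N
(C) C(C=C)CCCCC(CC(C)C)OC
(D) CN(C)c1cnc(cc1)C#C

C

[CX3]=[CX3] describes a non-aromatic C=C double bond between two sp2 carbons (an alkene).
(A) has an ethyl group (-CH2CH3) but its C-C bond is a single bond between CX4 carbons, not CX3=CX3.
(B) has an ethyl group (-CH2CH3) but its C-C bond is a single bond between CX4 carbons, not CX3=CX3.
(C) contains a vinyl group (-CH=CH2), which satisfies every atom and bond constraint.
(D) has an ethynyl group (-C#CH) but the C-C bond is a triple bond, not a double bond.
So the answer is (C).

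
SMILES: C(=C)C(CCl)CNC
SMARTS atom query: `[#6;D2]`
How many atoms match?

3

The query [#6;D2] means: any carbon bonded to exactly two heavy atoms.
Check the 8 heavy atoms by environment: 3× C (D2) → match; 1× C (D3) → no; 2× C (D1) → no; 1× N (D2) → no; 1× Cl (D1) → no.
That gives 3 matching atoms.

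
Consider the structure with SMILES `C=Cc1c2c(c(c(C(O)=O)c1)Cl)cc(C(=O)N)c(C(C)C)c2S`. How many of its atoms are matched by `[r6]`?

10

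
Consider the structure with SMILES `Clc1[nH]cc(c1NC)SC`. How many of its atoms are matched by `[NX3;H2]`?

0

The query [NX3;H2] means: aliphatic N with 3 total connections, two of them H — an -NH2 nitrogen (amine or amide).
Check the 10 heavy atoms by environment: 1× n (aromatic, H1, X3) → no; 3× c (aromatic, H0, X3) → no; 1× c (aromatic, H1, X3) → no; 1× Cl (H0, X1) → no; 1× N (H1, X3) → no; 2× C (H3, X4) → no; 1× S (H0, X2) → no.
No environment satisfies the query, so 0 matching atoms.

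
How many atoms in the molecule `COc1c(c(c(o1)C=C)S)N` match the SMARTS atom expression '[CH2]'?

1

Check the 11 heavy atoms by environment: 1× o (aromatic, H0) → no; 4× c (aromatic, H0) → no; 1× C (H1) → no; 1× C (H2) → match; 1× N (H2) → no; 1× S (H1) → no; 1× O (H0) → no; 1× C (H3) → no.
That gives 1 matching atom.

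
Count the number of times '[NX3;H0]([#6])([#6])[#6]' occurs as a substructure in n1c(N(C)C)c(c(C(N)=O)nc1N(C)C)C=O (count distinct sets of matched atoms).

[NX3;H0]([#6])([#6])[#6] is the SMARTS for a tertiary amine: a trivalent nitrogen with no H, bonded to three carbons.
The molecule carries 2 separate instances of a dimethylamino group (-N(CH3)2) meeting every constraint; each maps to a distinct set of atoms, giving 2 matches.

2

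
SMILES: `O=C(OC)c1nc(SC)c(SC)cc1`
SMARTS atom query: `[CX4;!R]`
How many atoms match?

3

The query [CX4;!R] means: aliphatic carbon with four total connections, not in a ring.
Check the 14 heavy atoms by environment: 1× n (aromatic, X2, in 6-ring) → no; 5× c (aromatic, X3, in 6-ring) → no; 2× S (X2, acyclic) → no; 3× C (X4, acyclic) → match; 1× C (X3, acyclic) → no; 1× O (X1, acyclic) → no; 1× O (X2, acyclic) → no.
That gives 3 matching atoms.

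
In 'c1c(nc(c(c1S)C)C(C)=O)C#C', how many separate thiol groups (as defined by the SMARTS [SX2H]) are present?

[SX2H] is the SMARTS for a thiol: an aliphatic sulfur with two connections, one being H.
Exactly one fragment in the molecule meets all constraints, giving 1 match.

1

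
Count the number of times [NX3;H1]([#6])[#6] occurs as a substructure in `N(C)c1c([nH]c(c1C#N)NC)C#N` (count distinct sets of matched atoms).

2

[NX3;H1]([#6])[#6] is the SMARTS for a secondary amine: a trivalent nitrogen with one H, bonded to two carbons.
The molecule carries 2 separate instances of an N-methylamino group (-NHCH3) meeting every constraint; each maps to a distinct set of atoms, giving 2 matches.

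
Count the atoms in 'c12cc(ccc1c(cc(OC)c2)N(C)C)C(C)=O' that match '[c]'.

Check the 18 heavy atoms by environment: 10× c (aromatic) → match; 5× C → no; 2× O → no; 1× N → no.
That gives 10 matching atoms.

10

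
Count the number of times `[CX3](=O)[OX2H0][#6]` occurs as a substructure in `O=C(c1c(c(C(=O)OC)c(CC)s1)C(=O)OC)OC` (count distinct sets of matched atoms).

[CX3](=O)[OX2H0][#6] is the SMARTS for an ester: a carbonyl carbon bonded to an oxygen that is itself bonded to carbon (no H on that O).
The molecule carries 3 separate instances of a methyl-ester group (-C(=O)OCH3) meeting every constraint; each maps to a distinct set of atoms, giving 3 matches.

3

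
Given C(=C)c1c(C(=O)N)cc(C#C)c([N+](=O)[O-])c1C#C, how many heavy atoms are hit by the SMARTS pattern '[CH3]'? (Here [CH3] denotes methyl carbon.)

0

Check the 18 heavy atoms by environment: 1× c (aromatic, H1) → no; 5× c (aromatic, H0) → no; 3× C (H0) → no; 3× C (H1) → no; 1× C (H2) → no; 2× O (H0) → no; 1× N (H2) → no; 1× N (charge +1, H0) → no; 1× O (charge -1, H0) → no.
No environment satisfies the query, so 0 matching atoms.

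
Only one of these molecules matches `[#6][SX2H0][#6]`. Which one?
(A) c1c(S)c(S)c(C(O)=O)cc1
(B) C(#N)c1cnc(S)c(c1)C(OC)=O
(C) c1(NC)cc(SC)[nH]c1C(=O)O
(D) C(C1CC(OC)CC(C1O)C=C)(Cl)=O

C

[#6][SX2H0][#6] describes an aliphatic sulfur bridging two carbons with no H on the sulfur (a thioether).
(A) has a thiol (-SH) but the sulfur has H1, not H0 bridging two carbons.
(B) has a thiol (-SH) but the sulfur has H1, not H0 bridging two carbons.
(C) contains a methylthio ether (-SCH3), which satisfies every atom and bond constraint.
(D) has a methoxy ether (-OCH3) but the bridging atom is O, not S.
So the answer is (C).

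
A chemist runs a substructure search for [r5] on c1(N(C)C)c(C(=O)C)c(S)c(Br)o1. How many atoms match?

The query [r5] means: r5 matches atoms in a five-membered ring.
Check the 13 heavy atoms by environment: 1× o (aromatic, in 5-ring) → match; 4× c (aromatic, in 5-ring) → match; 4× C (acyclic) → no; 1× O (acyclic) → no; 1× N (acyclic) → no; 1× S (acyclic) → no; 1× Br (acyclic) → no.
Summing the matching environments: 1 + 4 = 5 matching atoms.

5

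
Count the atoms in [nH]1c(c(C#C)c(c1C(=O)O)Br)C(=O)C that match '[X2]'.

3

The query [X2] means: any atom with exactly two total connections (bonds + H).
Check the 14 heavy atoms by environment: 1× n (aromatic, X3) → no; 4× c (aromatic, X3) → no; 2× C (X3) → no; 2× O (X1) → no; 1× C (X4) → no; 1× Br (X1) → no; 2× C (X2) → match; 1× O (X2) → match.
Summing the matching environments: 2 + 1 = 3 matching atoms.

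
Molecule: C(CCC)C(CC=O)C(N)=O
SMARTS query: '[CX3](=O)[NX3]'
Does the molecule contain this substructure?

Yes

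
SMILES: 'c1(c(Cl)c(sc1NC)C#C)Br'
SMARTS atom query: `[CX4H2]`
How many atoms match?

The query [CX4H2] means: sp3 carbon (X4) with exactly two hydrogens.
Check the 11 heavy atoms by environment: 1× s (aromatic, H0, X2) → no; 4× c (aromatic, H0, X3) → no; 1× C (H0, X2) → no; 1× C (H1, X2) → no; 1× Br (H0, X1) → no; 1× Cl (H0, X1) → no; 1× N (H1, X3) → no; 1× C (H3, X4) → no.
No environment satisfies the query, so 0 matching atoms.

0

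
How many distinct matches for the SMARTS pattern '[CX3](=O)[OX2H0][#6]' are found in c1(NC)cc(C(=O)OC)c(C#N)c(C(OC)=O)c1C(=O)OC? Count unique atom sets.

[CX3](=O)[OX2H0][#6] is the SMARTS for an ester: a carbonyl carbon bonded to an oxygen that is itself bonded to carbon (no H on that O).
The molecule carries 3 separate instances of a methyl-ester group (-C(=O)OCH3) meeting every constraint; each maps to a distinct set of atoms, giving 3 matches.

3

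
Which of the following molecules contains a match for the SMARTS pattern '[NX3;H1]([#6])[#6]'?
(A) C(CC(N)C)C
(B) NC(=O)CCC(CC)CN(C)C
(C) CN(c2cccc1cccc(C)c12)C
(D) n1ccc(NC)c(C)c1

[NX3;H1]([#6])[#6] describes a trivalent nitrogen with one H, bonded to two carbons (a secondary amine).
(A) has a primary amino group (-NH2) but the nitrogen has H2 and only one carbon neighbour.
(B) has a dimethylamino group (-N(CH3)2) but the nitrogen has H0, not H1.
(C) has a dimethylamino group (-N(CH3)2) but the nitrogen has H0, not H1.
(D) contains an N-methylamino group (-NHCH3), which satisfies every atom and bond constraint.
So the answer is (D).

D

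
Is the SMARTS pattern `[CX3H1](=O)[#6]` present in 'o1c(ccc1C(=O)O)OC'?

The pattern [CX3H1](=O)[#6] describes an sp2 carbon with one H, double-bonded to O and single-bonded to carbon — an aldehyde.
The closest candidate here is a carboxylic acid group (-C(=O)OH), but the carbonyl carbon has H0 and is bonded to O, not H1. No other fragment satisfies the full query, so there is no match.

No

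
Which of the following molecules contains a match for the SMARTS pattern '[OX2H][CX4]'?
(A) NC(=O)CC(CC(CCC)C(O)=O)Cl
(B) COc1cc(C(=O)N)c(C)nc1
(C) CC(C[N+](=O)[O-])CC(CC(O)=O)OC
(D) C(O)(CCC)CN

[OX2H][CX4] describes a hydroxyl oxygen bound to an sp3 (X4) carbon (an aliphatic alcohol).
(A) has a carboxylic acid group (-C(=O)OH) but the -OH is on a CX3 carbonyl carbon, not a CX4 carbon.
(B) has a methoxy ether (-OCH3) but the oxygen has H0 (ether), not H1.
(C) has a carboxylic acid group (-C(=O)OH) but the -OH is on a CX3 carbonyl carbon, not a CX4 carbon.
(D) contains a hydroxyl group (-OH), which satisfies every atom and bond constraint.
So the answer is (D).

D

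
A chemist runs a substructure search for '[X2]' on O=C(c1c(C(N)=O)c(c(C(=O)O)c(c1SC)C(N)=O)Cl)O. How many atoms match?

3

Check the 21 heavy atoms by environment: 6× c (aromatic, X3) → no; 1× S (X2) → match; 1× C (X4) → no; 4× C (X3) → no; 4× O (X1) → no; 2× N (X3) → no; 2× O (X2) → match; 1× Cl (X1) → no.
Summing the matching environments: 1 + 2 = 3 matching atoms.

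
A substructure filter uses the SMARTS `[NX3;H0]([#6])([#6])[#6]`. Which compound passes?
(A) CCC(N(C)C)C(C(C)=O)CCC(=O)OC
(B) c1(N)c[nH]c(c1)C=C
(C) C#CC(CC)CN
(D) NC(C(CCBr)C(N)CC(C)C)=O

[NX3;H0]([#6])([#6])[#6] describes a trivalent nitrogen with no H, bonded to three carbons (a tertiary amine).
(A) contains a dimethylamino group (-N(CH3)2), which satisfies every atom and bond constraint.
(B) has a primary amino group (-NH2) but the nitrogen has H2, not H0 with three carbons.
(C) has a primary amino group (-NH2) but the nitrogen has H2, not H0 with three carbons.
(D) has a primary amino group (-NH2) but the nitrogen has H2, not H0 with three carbons.
So the answer is (A).

A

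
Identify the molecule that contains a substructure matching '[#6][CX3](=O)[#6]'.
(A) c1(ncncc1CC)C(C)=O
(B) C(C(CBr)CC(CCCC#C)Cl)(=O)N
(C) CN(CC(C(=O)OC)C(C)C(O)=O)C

[#6][CX3](=O)[#6] describes a carbonyl carbon (no H) flanked by two carbons (a ketone).
(A) contains an acetyl/ketone group (-C(=O)CH3), which satisfies every atom and bond constraint.
(B) has a primary amide (-C(=O)NH2) but one neighbour of the carbonyl carbon is N, not C.
(C) has a carboxylic acid group (-C(=O)OH) but one neighbour of the carbonyl carbon is O, not C.
So the answer is (A).

A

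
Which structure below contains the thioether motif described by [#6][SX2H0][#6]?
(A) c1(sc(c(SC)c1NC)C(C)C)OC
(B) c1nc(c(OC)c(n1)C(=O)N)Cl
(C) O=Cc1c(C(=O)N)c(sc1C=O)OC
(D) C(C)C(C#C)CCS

[#6][SX2H0][#6] describes an aliphatic sulfur bridging two carbons with no H on the sulfur (a thioether).
(A) contains a methylthio ether (-SCH3), which satisfies every atom and bond constraint.
(B) has a methoxy ether (-OCH3) but the bridging atom is O, not S.
(C) has a methoxy ether (-OCH3) but the bridging atom is O, not S.
(D) has a thiol (-SH) but the sulfur has H1, not H0 bridging two carbons.
So the answer is (A).

A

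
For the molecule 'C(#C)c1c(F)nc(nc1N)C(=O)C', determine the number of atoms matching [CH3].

Check the 13 heavy atoms by environment: 2× n (aromatic, H0) → no; 4× c (aromatic, H0) → no; 1× F (H0) → no; 2× C (H0) → no; 1× O (H0) → no; 1× C (H3) → match; 1× N (H2) → no; 1× C (H1) → no.
That gives 1 matching atom.

1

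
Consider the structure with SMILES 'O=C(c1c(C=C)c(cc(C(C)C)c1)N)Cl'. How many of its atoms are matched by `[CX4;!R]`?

3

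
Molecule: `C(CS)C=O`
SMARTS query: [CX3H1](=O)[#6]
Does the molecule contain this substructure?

Yes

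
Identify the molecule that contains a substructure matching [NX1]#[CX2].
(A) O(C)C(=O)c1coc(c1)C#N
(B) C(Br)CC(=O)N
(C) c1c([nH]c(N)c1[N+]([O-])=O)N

A

[NX1]#[CX2] describes a nitrogen triple-bonded to a two-connected carbon (a nitrile).
(A) contains a nitrile (-C#N), which satisfies every atom and bond constraint.
(B) has a primary amide (-C(=O)NH2) but the nitrogen is NX3, not NX1.
(C) has a primary amino group (-NH2) but the nitrogen is NX3 (three connections), not NX1 triple-bonded.
So the answer is (A).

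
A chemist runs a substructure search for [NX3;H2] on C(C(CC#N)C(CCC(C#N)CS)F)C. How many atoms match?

The query [NX3;H2] means: aliphatic N with 3 total connections, two of them H — an -NH2 nitrogen (amine or amide).
Check the 15 heavy atoms by environment: 5× C (H2, X4) → no; 3× C (H1, X4) → no; 2× C (H0, X2) → no; 2× N (H0, X1) → no; 1× F (H0, X1) → no; 1× S (H1, X2) → no; 1× C (H3, X4) → no.
No environment satisfies the query, so 0 matching atoms.

0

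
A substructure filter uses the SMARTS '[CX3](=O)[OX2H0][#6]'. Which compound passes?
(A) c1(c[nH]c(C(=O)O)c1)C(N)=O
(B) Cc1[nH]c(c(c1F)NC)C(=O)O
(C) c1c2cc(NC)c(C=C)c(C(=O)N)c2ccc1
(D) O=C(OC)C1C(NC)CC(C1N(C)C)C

D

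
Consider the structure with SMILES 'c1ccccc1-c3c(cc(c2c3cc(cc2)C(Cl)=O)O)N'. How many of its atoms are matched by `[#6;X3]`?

17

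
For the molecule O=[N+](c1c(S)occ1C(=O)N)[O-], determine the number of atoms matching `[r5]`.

The query [r5] means: r5 matches atoms in a five-membered ring.
Check the 12 heavy atoms by environment: 1× o (aromatic, in 5-ring) → match; 4× c (aromatic, in 5-ring) → match; 1× S (acyclic) → no; 1× C (acyclic) → no; 2× O (acyclic) → no; 1× N (acyclic) → no; 1× N (charge +1, acyclic) → no; 1× O (charge -1, acyclic) → no.
Summing the matching environments: 1 + 4 = 5 matching atoms.

5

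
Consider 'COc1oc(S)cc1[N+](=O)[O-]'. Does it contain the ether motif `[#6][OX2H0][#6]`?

The pattern [#6][OX2H0][#6] describes an aliphatic oxygen bridging two carbons with no H on the oxygen — an ether.
The molecule carries a methoxy ether (-OCH3), whose atoms satisfy every constraint of the query, so the pattern matches.

Yes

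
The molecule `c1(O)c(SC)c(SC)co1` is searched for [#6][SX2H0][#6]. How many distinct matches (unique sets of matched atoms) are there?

2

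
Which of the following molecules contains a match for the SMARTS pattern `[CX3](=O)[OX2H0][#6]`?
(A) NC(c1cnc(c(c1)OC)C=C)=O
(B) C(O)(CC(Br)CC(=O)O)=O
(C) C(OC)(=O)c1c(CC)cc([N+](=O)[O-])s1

C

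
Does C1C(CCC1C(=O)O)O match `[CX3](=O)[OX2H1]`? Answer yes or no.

Yes

The pattern [CX3](=O)[OX2H1] describes an sp2 carbon double-bonded to O and single-bonded to an -OH oxygen — a carboxylic acid.
The molecule carries a carboxylic acid group (-C(=O)OH), whose atoms satisfy every constraint of the query, so the pattern matches.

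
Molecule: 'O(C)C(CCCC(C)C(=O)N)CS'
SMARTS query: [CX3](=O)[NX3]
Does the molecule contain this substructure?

The pattern [CX3](=O)[NX3] describes a carbonyl carbon bonded to a trivalent nitrogen — an amide.
The molecule carries a primary amide (-C(=O)NH2), whose atoms satisfy every constraint of the query, so the pattern matches.

Yes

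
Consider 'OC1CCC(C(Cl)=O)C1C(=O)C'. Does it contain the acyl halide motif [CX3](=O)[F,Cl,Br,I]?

The pattern [CX3](=O)[F,Cl,Br,I] describes a carbonyl carbon bonded to a halogen — an acyl halide.
The molecule carries an acyl chloride (-C(=O)Cl), whose atoms satisfy every constraint of the query, so the pattern matches.

Yes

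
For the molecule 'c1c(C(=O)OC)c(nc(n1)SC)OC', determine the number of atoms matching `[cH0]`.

Check the 14 heavy atoms by environment: 2× n (aromatic, H0) → no; 3× c (aromatic, H0) → match; 1× c (aromatic, H1) → no; 1× C (H0) → no; 3× O (H0) → no; 3× C (H3) → no; 1× S (H0) → no.
That gives 3 matching atoms.

3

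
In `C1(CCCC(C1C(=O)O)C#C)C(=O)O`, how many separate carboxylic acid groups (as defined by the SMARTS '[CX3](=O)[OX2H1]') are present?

2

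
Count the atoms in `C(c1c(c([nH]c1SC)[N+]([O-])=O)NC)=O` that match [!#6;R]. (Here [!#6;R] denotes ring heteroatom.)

1

The query [!#6;R] means: non-carbon atom that is part of a ring.
Check the 14 heavy atoms by environment: 1× n (aromatic, in 5-ring) → match; 4× c (aromatic, in 5-ring) → no; 3× C (acyclic) → no; 2× O (acyclic) → no; 1× S (acyclic) → no; 1× N (acyclic) → no; 1× N (charge +1, acyclic) → no; 1× O (charge -1, acyclic) → no.
That gives 1 matching atom.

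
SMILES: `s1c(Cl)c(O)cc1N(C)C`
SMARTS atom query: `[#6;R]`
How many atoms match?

4

Check the 10 heavy atoms by environment: 1× s (aromatic, in 5-ring) → no; 4× c (aromatic, in 5-ring) → match; 1× Cl (acyclic) → no; 1× O (acyclic) → no; 1× N (acyclic) → no; 2× C (acyclic) → no.
That gives 4 matching atoms.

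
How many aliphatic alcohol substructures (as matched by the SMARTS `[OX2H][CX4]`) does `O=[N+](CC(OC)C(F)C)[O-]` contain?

[OX2H][CX4] is the SMARTS for an aliphatic alcohol: a hydroxyl oxygen bound to an sp3 (X4) carbon.
The molecule has a methoxy ether (-OCH3), but the oxygen has H0 (ether), not H1; nothing else fits, so there are 0 matches.

0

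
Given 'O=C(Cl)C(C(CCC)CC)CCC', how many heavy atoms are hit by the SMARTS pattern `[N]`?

0

The query [N] means: uppercase N matches aliphatic (non-aromatic) nitrogen only.
Check the 13 heavy atoms by environment: 11× C → no; 1× O → no; 1× Cl → no.
No environment satisfies the query, so 0 matching atoms.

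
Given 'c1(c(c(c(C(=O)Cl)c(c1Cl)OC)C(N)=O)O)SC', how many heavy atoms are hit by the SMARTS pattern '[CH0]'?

The query [CH0] means: aliphatic carbon with no attached hydrogen.
Check the 18 heavy atoms by environment: 6× c (aromatic, H0) → no; 2× Cl (H0) → no; 2× C (H0) → match; 3× O (H0) → no; 1× N (H2) → no; 1× S (H0) → no; 2× C (H3) → no; 1× O (H1) → no.
That gives 2 matching atoms.

2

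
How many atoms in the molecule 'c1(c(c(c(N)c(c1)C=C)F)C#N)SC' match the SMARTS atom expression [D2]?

4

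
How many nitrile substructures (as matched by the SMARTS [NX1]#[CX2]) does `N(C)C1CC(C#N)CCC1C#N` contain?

2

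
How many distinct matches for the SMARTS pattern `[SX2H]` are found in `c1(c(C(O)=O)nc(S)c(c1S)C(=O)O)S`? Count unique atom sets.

3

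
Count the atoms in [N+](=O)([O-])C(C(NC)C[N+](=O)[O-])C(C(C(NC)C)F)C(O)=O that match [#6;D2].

1

The query [#6;D2] means: any carbon bonded to exactly two heavy atoms.
Check the 21 heavy atoms by environment: 1× C (D2) → match; 6× C (D3) → no; 3× C (D1) → no; 2× N (D2) → no; 4× O (D1) → no; 2× N (charge +1, D3) → no; 2× O (charge -1, D1) → no; 1× F (D1) → no.
That gives 1 matching atom.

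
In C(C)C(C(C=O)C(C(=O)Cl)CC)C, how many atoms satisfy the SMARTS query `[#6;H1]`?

4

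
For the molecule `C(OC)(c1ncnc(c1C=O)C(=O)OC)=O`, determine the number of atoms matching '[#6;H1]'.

Check the 16 heavy atoms by environment: 2× n (aromatic, H0) → no; 1× c (aromatic, H1) → match; 3× c (aromatic, H0) → no; 2× C (H0) → no; 5× O (H0) → no; 2× C (H3) → no; 1× C (H1) → match.
Summing the matching environments: 1 + 1 = 2 matching atoms.

2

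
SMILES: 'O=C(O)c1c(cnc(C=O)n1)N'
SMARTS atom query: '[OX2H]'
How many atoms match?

The query [OX2H] means: aliphatic oxygen with two connections, one of which is H — an -OH oxygen.
Check the 12 heavy atoms by environment: 2× n (aromatic, H0, X2) → no; 3× c (aromatic, H0, X3) → no; 1× c (aromatic, H1, X3) → no; 1× N (H2, X3) → no; 1× C (H0, X3) → no; 2× O (H0, X1) → no; 1× O (H1, X2) → match; 1× C (H1, X3) → no.
That gives 1 matching atom.

1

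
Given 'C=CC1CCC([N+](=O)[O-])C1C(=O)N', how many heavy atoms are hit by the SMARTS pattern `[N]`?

2

The query [N] means: uppercase N matches aliphatic (non-aromatic) nitrogen only.
Check the 13 heavy atoms by environment: 8× C → no; 2× O → no; 1× N → match; 1× N (charge +1) → match; 1× O (charge -1) → no.
Summing the matching environments: 1 + 1 = 2 matching atoms.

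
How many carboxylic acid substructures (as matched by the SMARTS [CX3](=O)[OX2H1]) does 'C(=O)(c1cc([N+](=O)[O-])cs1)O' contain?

[CX3](=O)[OX2H1] is the SMARTS for a carboxylic acid: an sp2 carbon double-bonded to O and single-bonded to an -OH oxygen.
Exactly one fragment in the molecule meets all constraints, giving 1 match.

1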